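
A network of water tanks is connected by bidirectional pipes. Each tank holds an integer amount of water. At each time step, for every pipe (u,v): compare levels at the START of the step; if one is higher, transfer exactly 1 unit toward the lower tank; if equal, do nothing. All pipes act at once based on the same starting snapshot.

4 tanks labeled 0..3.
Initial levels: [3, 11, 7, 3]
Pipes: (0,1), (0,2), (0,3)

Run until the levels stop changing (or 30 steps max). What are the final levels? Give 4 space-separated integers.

Step 1: flows [1->0,2->0,0=3] -> levels [5 10 6 3]
Step 2: flows [1->0,2->0,0->3] -> levels [6 9 5 4]
Step 3: flows [1->0,0->2,0->3] -> levels [5 8 6 5]
Step 4: flows [1->0,2->0,0=3] -> levels [7 7 5 5]
Step 5: flows [0=1,0->2,0->3] -> levels [5 7 6 6]
Step 6: flows [1->0,2->0,3->0] -> levels [8 6 5 5]
Step 7: flows [0->1,0->2,0->3] -> levels [5 7 6 6]
  -> period-2 cycle: step 7 state = step 5 state; never stabilizes
  -> state at step 30: (30-5) mod 2 = 1, same as step 6 -> [8 6 5 5]

Answer: 8 6 5 5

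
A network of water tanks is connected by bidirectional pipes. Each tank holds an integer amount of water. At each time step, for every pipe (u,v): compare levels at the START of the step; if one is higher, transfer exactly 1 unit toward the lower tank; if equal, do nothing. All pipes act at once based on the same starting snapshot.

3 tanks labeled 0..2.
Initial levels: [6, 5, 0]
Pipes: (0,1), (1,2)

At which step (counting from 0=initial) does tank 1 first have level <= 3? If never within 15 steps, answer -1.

Step 1: flows [0->1,1->2] -> levels [5 5 1]
Step 2: flows [0=1,1->2] -> levels [5 4 2]
Step 3: flows [0->1,1->2] -> levels [4 4 3]
Step 4: flows [0=1,1->2] -> levels [4 3 4]
Tank 1 first reaches <=3 at step 4

Answer: 4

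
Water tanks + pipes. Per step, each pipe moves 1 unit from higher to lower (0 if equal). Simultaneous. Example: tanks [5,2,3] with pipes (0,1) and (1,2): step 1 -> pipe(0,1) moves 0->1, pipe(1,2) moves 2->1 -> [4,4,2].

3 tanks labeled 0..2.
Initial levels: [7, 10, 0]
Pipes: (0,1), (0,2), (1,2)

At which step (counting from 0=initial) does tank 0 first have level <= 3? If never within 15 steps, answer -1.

Answer: -1

Derivation:
Step 1: flows [1->0,0->2,1->2] -> levels [7 8 2]
Step 2: flows [1->0,0->2,1->2] -> levels [7 6 4]
Step 3: flows [0->1,0->2,1->2] -> levels [5 6 6]
Step 4: flows [1->0,2->0,1=2] -> levels [7 5 5]
Step 5: flows [0->1,0->2,1=2] -> levels [5 6 6]
  -> period-2 cycle (repeats step 3); tank 0 never drops to <=3
Tank 0 never reaches <=3 within 15 steps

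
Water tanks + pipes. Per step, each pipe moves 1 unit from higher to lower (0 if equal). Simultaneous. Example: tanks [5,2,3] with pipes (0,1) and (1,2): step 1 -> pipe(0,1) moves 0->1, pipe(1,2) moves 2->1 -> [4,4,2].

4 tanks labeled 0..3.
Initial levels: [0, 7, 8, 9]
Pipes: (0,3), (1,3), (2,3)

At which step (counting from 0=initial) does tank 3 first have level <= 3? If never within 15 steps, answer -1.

Step 1: flows [3->0,3->1,3->2] -> levels [1 8 9 6]
Step 2: flows [3->0,1->3,2->3] -> levels [2 7 8 7]
Step 3: flows [3->0,1=3,2->3] -> levels [3 7 7 7]
Step 4: flows [3->0,1=3,2=3] -> levels [4 7 7 6]
Step 5: flows [3->0,1->3,2->3] -> levels [5 6 6 7]
Step 6: flows [3->0,3->1,3->2] -> levels [6 7 7 4]
Step 7: flows [0->3,1->3,2->3] -> levels [5 6 6 7]
  -> period-2 cycle (repeats step 5); tank 3 never drops to <=3
Tank 3 never reaches <=3 within 15 steps

Answer: -1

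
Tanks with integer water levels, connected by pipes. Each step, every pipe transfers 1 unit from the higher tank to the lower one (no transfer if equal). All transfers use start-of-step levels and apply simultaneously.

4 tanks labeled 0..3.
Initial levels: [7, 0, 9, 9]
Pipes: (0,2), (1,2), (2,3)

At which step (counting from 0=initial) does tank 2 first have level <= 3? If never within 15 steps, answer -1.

Step 1: flows [2->0,2->1,2=3] -> levels [8 1 7 9]
Step 2: flows [0->2,2->1,3->2] -> levels [7 2 8 8]
Step 3: flows [2->0,2->1,2=3] -> levels [8 3 6 8]
Step 4: flows [0->2,2->1,3->2] -> levels [7 4 7 7]
Step 5: flows [0=2,2->1,2=3] -> levels [7 5 6 7]
Step 6: flows [0->2,2->1,3->2] -> levels [6 6 7 6]
Step 7: flows [2->0,2->1,2->3] -> levels [7 7 4 7]
Step 8: flows [0->2,1->2,3->2] -> levels [6 6 7 6]
  -> period-2 cycle (repeats step 6); tank 2 never drops to <=3
Tank 2 never reaches <=3 within 15 steps

Answer: -1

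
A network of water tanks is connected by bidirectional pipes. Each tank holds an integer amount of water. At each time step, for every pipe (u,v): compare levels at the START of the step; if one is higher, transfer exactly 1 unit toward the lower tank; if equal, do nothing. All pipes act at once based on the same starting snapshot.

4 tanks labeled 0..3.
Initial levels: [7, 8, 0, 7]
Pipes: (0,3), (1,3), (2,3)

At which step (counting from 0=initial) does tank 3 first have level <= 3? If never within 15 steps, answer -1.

Step 1: flows [0=3,1->3,3->2] -> levels [7 7 1 7]
Step 2: flows [0=3,1=3,3->2] -> levels [7 7 2 6]
Step 3: flows [0->3,1->3,3->2] -> levels [6 6 3 7]
Step 4: flows [3->0,3->1,3->2] -> levels [7 7 4 4]
Step 5: flows [0->3,1->3,2=3] -> levels [6 6 4 6]
Step 6: flows [0=3,1=3,3->2] -> levels [6 6 5 5]
Step 7: flows [0->3,1->3,2=3] -> levels [5 5 5 7]
Step 8: flows [3->0,3->1,3->2] -> levels [6 6 6 4]
Step 9: flows [0->3,1->3,2->3] -> levels [5 5 5 7]
  -> period-2 cycle (repeats step 7); tank 3 never drops to <=3
Tank 3 never reaches <=3 within 15 steps

Answer: -1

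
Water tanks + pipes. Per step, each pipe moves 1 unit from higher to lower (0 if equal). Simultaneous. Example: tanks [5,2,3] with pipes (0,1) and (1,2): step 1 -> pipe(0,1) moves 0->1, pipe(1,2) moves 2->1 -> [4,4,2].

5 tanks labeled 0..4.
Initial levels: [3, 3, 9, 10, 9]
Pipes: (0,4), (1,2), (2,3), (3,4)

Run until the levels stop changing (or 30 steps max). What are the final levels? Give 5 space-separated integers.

Answer: 6 6 8 6 8

Derivation:
Step 1: flows [4->0,2->1,3->2,3->4] -> levels [4 4 9 8 9]
Step 2: flows [4->0,2->1,2->3,4->3] -> levels [5 5 7 10 7]
Step 3: flows [4->0,2->1,3->2,3->4] -> levels [6 6 7 8 7]
Step 4: flows [4->0,2->1,3->2,3->4] -> levels [7 7 7 6 7]
Step 5: flows [0=4,1=2,2->3,4->3] -> levels [7 7 6 8 6]
Step 6: flows [0->4,1->2,3->2,3->4] -> levels [6 6 8 6 8]
Step 7: flows [4->0,2->1,2->3,4->3] -> levels [7 7 6 8 6]
  -> period-2 cycle: step 7 state = step 5 state; never stabilizes
  -> state at step 30: (30-5) mod 2 = 1, same as step 6 -> [6 6 8 6 8]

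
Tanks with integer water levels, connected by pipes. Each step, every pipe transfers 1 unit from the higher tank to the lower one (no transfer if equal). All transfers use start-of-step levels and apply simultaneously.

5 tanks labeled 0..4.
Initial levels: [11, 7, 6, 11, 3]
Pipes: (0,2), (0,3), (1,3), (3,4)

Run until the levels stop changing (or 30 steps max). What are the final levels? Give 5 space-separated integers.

Step 1: flows [0->2,0=3,3->1,3->4] -> levels [10 8 7 9 4]
Step 2: flows [0->2,0->3,3->1,3->4] -> levels [8 9 8 8 5]
Step 3: flows [0=2,0=3,1->3,3->4] -> levels [8 8 8 8 6]
Step 4: flows [0=2,0=3,1=3,3->4] -> levels [8 8 8 7 7]
Step 5: flows [0=2,0->3,1->3,3=4] -> levels [7 7 8 9 7]
Step 6: flows [2->0,3->0,3->1,3->4] -> levels [9 8 7 6 8]
Step 7: flows [0->2,0->3,1->3,4->3] -> levels [7 7 8 9 7]
  -> period-2 cycle: step 7 state = step 5 state; never stabilizes
  -> state at step 30: (30-5) mod 2 = 1, same as step 6 -> [9 8 7 6 8]

Answer: 9 8 7 6 8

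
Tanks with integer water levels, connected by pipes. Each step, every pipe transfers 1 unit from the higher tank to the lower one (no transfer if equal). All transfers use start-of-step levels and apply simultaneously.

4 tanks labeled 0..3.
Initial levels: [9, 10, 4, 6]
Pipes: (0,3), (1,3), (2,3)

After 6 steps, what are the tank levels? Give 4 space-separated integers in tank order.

Step 1: flows [0->3,1->3,3->2] -> levels [8 9 5 7]
Step 2: flows [0->3,1->3,3->2] -> levels [7 8 6 8]
Step 3: flows [3->0,1=3,3->2] -> levels [8 8 7 6]
Step 4: flows [0->3,1->3,2->3] -> levels [7 7 6 9]
Step 5: flows [3->0,3->1,3->2] -> levels [8 8 7 6]
  -> period-2 cycle: step 5 state = step 3 state
  -> state at step 6: (6-3) mod 2 = 1, same as step 4 -> [7 7 6 9]

Answer: 7 7 6 9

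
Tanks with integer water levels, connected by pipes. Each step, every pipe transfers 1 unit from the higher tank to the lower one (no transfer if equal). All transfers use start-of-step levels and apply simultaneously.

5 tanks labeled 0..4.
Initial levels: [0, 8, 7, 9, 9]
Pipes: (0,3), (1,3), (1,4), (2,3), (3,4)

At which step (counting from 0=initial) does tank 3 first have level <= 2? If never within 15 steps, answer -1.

Answer: -1

Derivation:
Step 1: flows [3->0,3->1,4->1,3->2,3=4] -> levels [1 10 8 6 8]
Step 2: flows [3->0,1->3,1->4,2->3,4->3] -> levels [2 8 7 8 8]
Step 3: flows [3->0,1=3,1=4,3->2,3=4] -> levels [3 8 8 6 8]
Step 4: flows [3->0,1->3,1=4,2->3,4->3] -> levels [4 7 7 8 7]
Step 5: flows [3->0,3->1,1=4,3->2,3->4] -> levels [5 8 8 4 8]
Step 6: flows [0->3,1->3,1=4,2->3,4->3] -> levels [4 7 7 8 7]
  -> period-2 cycle (repeats step 4); tank 3 never drops to <=2
Tank 3 never reaches <=2 within 15 steps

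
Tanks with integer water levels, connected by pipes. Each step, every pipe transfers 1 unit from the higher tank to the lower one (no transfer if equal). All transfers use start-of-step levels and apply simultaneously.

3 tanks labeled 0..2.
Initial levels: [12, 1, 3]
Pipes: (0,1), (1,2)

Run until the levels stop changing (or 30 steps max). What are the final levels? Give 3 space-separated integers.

Step 1: flows [0->1,2->1] -> levels [11 3 2]
Step 2: flows [0->1,1->2] -> levels [10 3 3]
Step 3: flows [0->1,1=2] -> levels [9 4 3]
Step 4: flows [0->1,1->2] -> levels [8 4 4]
Step 5: flows [0->1,1=2] -> levels [7 5 4]
Step 6: flows [0->1,1->2] -> levels [6 5 5]
Step 7: flows [0->1,1=2] -> levels [5 6 5]
Step 8: flows [1->0,1->2] -> levels [6 4 6]
Step 9: flows [0->1,2->1] -> levels [5 6 5]
  -> period-2 cycle: step 9 state = step 7 state; never stabilizes
  -> state at step 30: (30-7) mod 2 = 1, same as step 8 -> [6 4 6]

Answer: 6 4 6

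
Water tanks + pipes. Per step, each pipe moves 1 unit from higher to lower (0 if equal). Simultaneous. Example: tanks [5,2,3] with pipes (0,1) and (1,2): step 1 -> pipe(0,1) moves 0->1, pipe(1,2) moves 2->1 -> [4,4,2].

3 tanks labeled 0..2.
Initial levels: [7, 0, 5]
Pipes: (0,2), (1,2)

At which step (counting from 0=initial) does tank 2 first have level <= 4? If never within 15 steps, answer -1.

Step 1: flows [0->2,2->1] -> levels [6 1 5]
Step 2: flows [0->2,2->1] -> levels [5 2 5]
Step 3: flows [0=2,2->1] -> levels [5 3 4]
Tank 2 first reaches <=4 at step 3

Answer: 3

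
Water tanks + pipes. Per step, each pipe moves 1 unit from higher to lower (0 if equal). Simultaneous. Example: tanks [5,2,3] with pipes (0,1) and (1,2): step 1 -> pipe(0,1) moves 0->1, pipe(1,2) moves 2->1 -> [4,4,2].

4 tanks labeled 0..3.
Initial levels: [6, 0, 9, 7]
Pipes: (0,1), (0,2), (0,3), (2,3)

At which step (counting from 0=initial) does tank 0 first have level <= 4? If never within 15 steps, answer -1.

Answer: 4

Derivation:
Step 1: flows [0->1,2->0,3->0,2->3] -> levels [7 1 7 7]
Step 2: flows [0->1,0=2,0=3,2=3] -> levels [6 2 7 7]
Step 3: flows [0->1,2->0,3->0,2=3] -> levels [7 3 6 6]
Step 4: flows [0->1,0->2,0->3,2=3] -> levels [4 4 7 7]
Tank 0 first reaches <=4 at step 4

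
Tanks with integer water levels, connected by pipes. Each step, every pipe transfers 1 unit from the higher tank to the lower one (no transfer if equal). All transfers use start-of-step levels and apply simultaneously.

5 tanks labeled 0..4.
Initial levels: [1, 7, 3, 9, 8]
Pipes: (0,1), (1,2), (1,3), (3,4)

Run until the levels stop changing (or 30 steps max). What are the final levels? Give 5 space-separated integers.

Answer: 6 4 6 7 5

Derivation:
Step 1: flows [1->0,1->2,3->1,3->4] -> levels [2 6 4 7 9]
Step 2: flows [1->0,1->2,3->1,4->3] -> levels [3 5 5 7 8]
Step 3: flows [1->0,1=2,3->1,4->3] -> levels [4 5 5 7 7]
Step 4: flows [1->0,1=2,3->1,3=4] -> levels [5 5 5 6 7]
Step 5: flows [0=1,1=2,3->1,4->3] -> levels [5 6 5 6 6]
Step 6: flows [1->0,1->2,1=3,3=4] -> levels [6 4 6 6 6]
Step 7: flows [0->1,2->1,3->1,3=4] -> levels [5 7 5 5 6]
Step 8: flows [1->0,1->2,1->3,4->3] -> levels [6 4 6 7 5]
Step 9: flows [0->1,2->1,3->1,3->4] -> levels [5 7 5 5 6]
  -> period-2 cycle: step 9 state = step 7 state; never stabilizes
  -> state at step 30: (30-7) mod 2 = 1, same as step 8 -> [6 4 6 7 5]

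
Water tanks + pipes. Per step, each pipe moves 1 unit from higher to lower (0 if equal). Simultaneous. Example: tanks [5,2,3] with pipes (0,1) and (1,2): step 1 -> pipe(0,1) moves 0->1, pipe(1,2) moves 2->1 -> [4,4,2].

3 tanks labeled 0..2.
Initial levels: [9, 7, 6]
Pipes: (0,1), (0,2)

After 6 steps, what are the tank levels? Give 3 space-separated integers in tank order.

Step 1: flows [0->1,0->2] -> levels [7 8 7]
Step 2: flows [1->0,0=2] -> levels [8 7 7]
Step 3: flows [0->1,0->2] -> levels [6 8 8]
Step 4: flows [1->0,2->0] -> levels [8 7 7]
  -> period-2 cycle: step 4 state = step 2 state
  -> state at step 6: (6-2) mod 2 = 0, same as step 2 -> [8 7 7]

Answer: 8 7 7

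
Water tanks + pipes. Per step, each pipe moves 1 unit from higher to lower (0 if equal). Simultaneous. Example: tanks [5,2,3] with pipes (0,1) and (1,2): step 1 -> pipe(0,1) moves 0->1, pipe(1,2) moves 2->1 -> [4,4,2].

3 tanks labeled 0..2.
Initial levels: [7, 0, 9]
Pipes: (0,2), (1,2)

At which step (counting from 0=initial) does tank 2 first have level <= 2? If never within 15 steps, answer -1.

Answer: -1

Derivation:
Step 1: flows [2->0,2->1] -> levels [8 1 7]
Step 2: flows [0->2,2->1] -> levels [7 2 7]
Step 3: flows [0=2,2->1] -> levels [7 3 6]
Step 4: flows [0->2,2->1] -> levels [6 4 6]
Step 5: flows [0=2,2->1] -> levels [6 5 5]
Step 6: flows [0->2,1=2] -> levels [5 5 6]
Step 7: flows [2->0,2->1] -> levels [6 6 4]
Step 8: flows [0->2,1->2] -> levels [5 5 6]
  -> period-2 cycle (repeats step 6); tank 2 never drops to <=2
Tank 2 never reaches <=2 within 15 steps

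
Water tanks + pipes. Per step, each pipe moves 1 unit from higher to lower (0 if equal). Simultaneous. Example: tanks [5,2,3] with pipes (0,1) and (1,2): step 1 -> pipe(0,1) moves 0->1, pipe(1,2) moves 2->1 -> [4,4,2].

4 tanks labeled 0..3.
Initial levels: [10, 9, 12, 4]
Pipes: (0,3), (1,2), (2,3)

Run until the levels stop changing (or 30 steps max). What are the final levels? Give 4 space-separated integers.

Step 1: flows [0->3,2->1,2->3] -> levels [9 10 10 6]
Step 2: flows [0->3,1=2,2->3] -> levels [8 10 9 8]
Step 3: flows [0=3,1->2,2->3] -> levels [8 9 9 9]
Step 4: flows [3->0,1=2,2=3] -> levels [9 9 9 8]
Step 5: flows [0->3,1=2,2->3] -> levels [8 9 8 10]
Step 6: flows [3->0,1->2,3->2] -> levels [9 8 10 8]
Step 7: flows [0->3,2->1,2->3] -> levels [8 9 8 10]
  -> period-2 cycle: step 7 state = step 5 state; never stabilizes
  -> state at step 30: (30-5) mod 2 = 1, same as step 6 -> [9 8 10 8]

Answer: 9 8 10 8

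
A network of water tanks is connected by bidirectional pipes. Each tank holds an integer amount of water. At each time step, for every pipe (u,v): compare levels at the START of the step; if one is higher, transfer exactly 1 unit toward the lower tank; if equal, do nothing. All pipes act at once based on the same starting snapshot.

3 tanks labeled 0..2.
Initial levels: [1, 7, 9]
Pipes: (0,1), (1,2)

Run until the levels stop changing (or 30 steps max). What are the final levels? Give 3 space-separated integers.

Step 1: flows [1->0,2->1] -> levels [2 7 8]
Step 2: flows [1->0,2->1] -> levels [3 7 7]
Step 3: flows [1->0,1=2] -> levels [4 6 7]
Step 4: flows [1->0,2->1] -> levels [5 6 6]
Step 5: flows [1->0,1=2] -> levels [6 5 6]
Step 6: flows [0->1,2->1] -> levels [5 7 5]
Step 7: flows [1->0,1->2] -> levels [6 5 6]
  -> period-2 cycle: step 7 state = step 5 state; never stabilizes
  -> state at step 30: (30-5) mod 2 = 1, same as step 6 -> [5 7 5]

Answer: 5 7 5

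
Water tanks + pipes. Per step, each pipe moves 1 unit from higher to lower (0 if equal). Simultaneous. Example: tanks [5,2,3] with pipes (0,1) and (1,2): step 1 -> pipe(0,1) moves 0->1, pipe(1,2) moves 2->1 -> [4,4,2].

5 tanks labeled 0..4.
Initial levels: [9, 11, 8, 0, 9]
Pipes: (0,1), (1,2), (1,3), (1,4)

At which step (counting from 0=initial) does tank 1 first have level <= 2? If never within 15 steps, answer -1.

Answer: -1

Derivation:
Step 1: flows [1->0,1->2,1->3,1->4] -> levels [10 7 9 1 10]
Step 2: flows [0->1,2->1,1->3,4->1] -> levels [9 9 8 2 9]
Step 3: flows [0=1,1->2,1->3,1=4] -> levels [9 7 9 3 9]
Step 4: flows [0->1,2->1,1->3,4->1] -> levels [8 9 8 4 8]
Step 5: flows [1->0,1->2,1->3,1->4] -> levels [9 5 9 5 9]
Step 6: flows [0->1,2->1,1=3,4->1] -> levels [8 8 8 5 8]
Step 7: flows [0=1,1=2,1->3,1=4] -> levels [8 7 8 6 8]
Step 8: flows [0->1,2->1,1->3,4->1] -> levels [7 9 7 7 7]
Step 9: flows [1->0,1->2,1->3,1->4] -> levels [8 5 8 8 8]
Step 10: flows [0->1,2->1,3->1,4->1] -> levels [7 9 7 7 7]
  -> period-2 cycle (repeats step 8); tank 1 never drops to <=2
Tank 1 never reaches <=2 within 15 steps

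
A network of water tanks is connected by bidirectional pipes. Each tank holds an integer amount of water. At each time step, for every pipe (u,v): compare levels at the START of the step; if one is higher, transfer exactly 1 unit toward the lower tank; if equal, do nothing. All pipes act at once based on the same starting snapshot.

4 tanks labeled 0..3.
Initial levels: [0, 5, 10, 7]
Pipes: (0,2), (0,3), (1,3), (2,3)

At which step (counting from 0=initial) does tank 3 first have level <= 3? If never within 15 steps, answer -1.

Step 1: flows [2->0,3->0,3->1,2->3] -> levels [2 6 8 6]
Step 2: flows [2->0,3->0,1=3,2->3] -> levels [4 6 6 6]
Step 3: flows [2->0,3->0,1=3,2=3] -> levels [6 6 5 5]
Step 4: flows [0->2,0->3,1->3,2=3] -> levels [4 5 6 7]
Step 5: flows [2->0,3->0,3->1,3->2] -> levels [6 6 6 4]
Step 6: flows [0=2,0->3,1->3,2->3] -> levels [5 5 5 7]
Step 7: flows [0=2,3->0,3->1,3->2] -> levels [6 6 6 4]
  -> period-2 cycle (repeats step 5); tank 3 never drops to <=3
Tank 3 never reaches <=3 within 15 steps

Answer: -1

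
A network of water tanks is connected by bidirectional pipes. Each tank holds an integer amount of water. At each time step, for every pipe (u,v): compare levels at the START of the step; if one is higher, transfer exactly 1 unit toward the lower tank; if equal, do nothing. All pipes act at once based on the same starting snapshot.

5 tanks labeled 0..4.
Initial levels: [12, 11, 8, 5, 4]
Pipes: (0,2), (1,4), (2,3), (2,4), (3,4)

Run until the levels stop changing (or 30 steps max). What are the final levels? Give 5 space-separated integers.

Step 1: flows [0->2,1->4,2->3,2->4,3->4] -> levels [11 10 7 5 7]
Step 2: flows [0->2,1->4,2->3,2=4,4->3] -> levels [10 9 7 7 7]
Step 3: flows [0->2,1->4,2=3,2=4,3=4] -> levels [9 8 8 7 8]
Step 4: flows [0->2,1=4,2->3,2=4,4->3] -> levels [8 8 8 9 7]
Step 5: flows [0=2,1->4,3->2,2->4,3->4] -> levels [8 7 8 7 10]
Step 6: flows [0=2,4->1,2->3,4->2,4->3] -> levels [8 8 8 9 7]
  -> period-2 cycle: step 6 state = step 4 state; never stabilizes
  -> state at step 30: (30-4) mod 2 = 0, same as step 4 -> [8 8 8 9 7]

Answer: 8 8 8 9 7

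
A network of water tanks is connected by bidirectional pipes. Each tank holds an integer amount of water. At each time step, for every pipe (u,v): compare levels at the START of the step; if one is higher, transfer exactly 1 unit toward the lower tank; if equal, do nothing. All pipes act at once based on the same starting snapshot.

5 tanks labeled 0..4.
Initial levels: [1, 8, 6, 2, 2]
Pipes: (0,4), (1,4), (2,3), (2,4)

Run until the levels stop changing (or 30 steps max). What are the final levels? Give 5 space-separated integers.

Step 1: flows [4->0,1->4,2->3,2->4] -> levels [2 7 4 3 3]
Step 2: flows [4->0,1->4,2->3,2->4] -> levels [3 6 2 4 4]
Step 3: flows [4->0,1->4,3->2,4->2] -> levels [4 5 4 3 3]
Step 4: flows [0->4,1->4,2->3,2->4] -> levels [3 4 2 4 6]
Step 5: flows [4->0,4->1,3->2,4->2] -> levels [4 5 4 3 3]
  -> period-2 cycle: step 5 state = step 3 state; never stabilizes
  -> state at step 30: (30-3) mod 2 = 1, same as step 4 -> [3 4 2 4 6]

Answer: 3 4 2 4 6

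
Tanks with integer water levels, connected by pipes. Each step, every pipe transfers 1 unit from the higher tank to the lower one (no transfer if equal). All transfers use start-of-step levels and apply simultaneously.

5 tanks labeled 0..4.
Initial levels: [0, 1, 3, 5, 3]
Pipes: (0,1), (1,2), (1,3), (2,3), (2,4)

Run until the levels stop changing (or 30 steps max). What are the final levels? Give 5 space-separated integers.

Answer: 2 4 1 2 3

Derivation:
Step 1: flows [1->0,2->1,3->1,3->2,2=4] -> levels [1 2 3 3 3]
Step 2: flows [1->0,2->1,3->1,2=3,2=4] -> levels [2 3 2 2 3]
Step 3: flows [1->0,1->2,1->3,2=3,4->2] -> levels [3 0 4 3 2]
Step 4: flows [0->1,2->1,3->1,2->3,2->4] -> levels [2 3 1 3 3]
Step 5: flows [1->0,1->2,1=3,3->2,4->2] -> levels [3 1 4 2 2]
Step 6: flows [0->1,2->1,3->1,2->3,2->4] -> levels [2 4 1 2 3]
Step 7: flows [1->0,1->2,1->3,3->2,4->2] -> levels [3 1 4 2 2]
  -> period-2 cycle: step 7 state = step 5 state; never stabilizes
  -> state at step 30: (30-5) mod 2 = 1, same as step 6 -> [2 4 1 2 3]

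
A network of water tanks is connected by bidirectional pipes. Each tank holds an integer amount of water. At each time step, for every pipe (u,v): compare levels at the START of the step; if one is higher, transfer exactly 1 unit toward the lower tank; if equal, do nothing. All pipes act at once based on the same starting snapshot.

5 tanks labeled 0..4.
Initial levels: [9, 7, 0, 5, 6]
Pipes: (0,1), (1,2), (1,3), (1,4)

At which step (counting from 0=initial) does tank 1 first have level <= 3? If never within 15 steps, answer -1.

Answer: -1

Derivation:
Step 1: flows [0->1,1->2,1->3,1->4] -> levels [8 5 1 6 7]
Step 2: flows [0->1,1->2,3->1,4->1] -> levels [7 7 2 5 6]
Step 3: flows [0=1,1->2,1->3,1->4] -> levels [7 4 3 6 7]
Step 4: flows [0->1,1->2,3->1,4->1] -> levels [6 6 4 5 6]
Step 5: flows [0=1,1->2,1->3,1=4] -> levels [6 4 5 6 6]
Step 6: flows [0->1,2->1,3->1,4->1] -> levels [5 8 4 5 5]
Step 7: flows [1->0,1->2,1->3,1->4] -> levels [6 4 5 6 6]
  -> period-2 cycle (repeats step 5); tank 1 never drops to <=3
Tank 1 never reaches <=3 within 15 steps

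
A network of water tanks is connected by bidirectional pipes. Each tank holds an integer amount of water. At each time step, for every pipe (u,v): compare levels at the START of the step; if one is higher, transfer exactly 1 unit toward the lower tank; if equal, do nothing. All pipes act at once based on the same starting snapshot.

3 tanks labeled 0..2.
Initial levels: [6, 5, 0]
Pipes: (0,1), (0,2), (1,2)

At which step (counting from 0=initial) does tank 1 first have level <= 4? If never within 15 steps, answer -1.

Step 1: flows [0->1,0->2,1->2] -> levels [4 5 2]
Step 2: flows [1->0,0->2,1->2] -> levels [4 3 4]
Tank 1 first reaches <=4 at step 2

Answer: 2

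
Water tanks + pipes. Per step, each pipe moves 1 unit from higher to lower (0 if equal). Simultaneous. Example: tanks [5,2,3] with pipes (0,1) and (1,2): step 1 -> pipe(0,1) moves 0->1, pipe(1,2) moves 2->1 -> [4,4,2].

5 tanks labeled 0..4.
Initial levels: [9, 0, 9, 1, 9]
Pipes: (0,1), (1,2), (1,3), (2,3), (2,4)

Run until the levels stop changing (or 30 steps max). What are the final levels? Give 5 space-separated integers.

Answer: 5 7 6 5 5

Derivation:
Step 1: flows [0->1,2->1,3->1,2->3,2=4] -> levels [8 3 7 1 9]
Step 2: flows [0->1,2->1,1->3,2->3,4->2] -> levels [7 4 6 3 8]
Step 3: flows [0->1,2->1,1->3,2->3,4->2] -> levels [6 5 5 5 7]
Step 4: flows [0->1,1=2,1=3,2=3,4->2] -> levels [5 6 6 5 6]
Step 5: flows [1->0,1=2,1->3,2->3,2=4] -> levels [6 4 5 7 6]
Step 6: flows [0->1,2->1,3->1,3->2,4->2] -> levels [5 7 6 5 5]
Step 7: flows [1->0,1->2,1->3,2->3,2->4] -> levels [6 4 5 7 6]
  -> period-2 cycle: step 7 state = step 5 state; never stabilizes
  -> state at step 30: (30-5) mod 2 = 1, same as step 6 -> [5 7 6 5 5]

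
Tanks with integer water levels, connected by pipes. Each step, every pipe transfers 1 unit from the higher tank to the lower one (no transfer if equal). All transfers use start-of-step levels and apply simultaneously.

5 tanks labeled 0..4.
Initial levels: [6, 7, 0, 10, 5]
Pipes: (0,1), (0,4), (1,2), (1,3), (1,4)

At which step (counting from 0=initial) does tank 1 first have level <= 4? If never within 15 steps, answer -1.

Step 1: flows [1->0,0->4,1->2,3->1,1->4] -> levels [6 5 1 9 7]
Step 2: flows [0->1,4->0,1->2,3->1,4->1] -> levels [6 7 2 8 5]
Step 3: flows [1->0,0->4,1->2,3->1,1->4] -> levels [6 5 3 7 7]
Step 4: flows [0->1,4->0,1->2,3->1,4->1] -> levels [6 7 4 6 5]
Step 5: flows [1->0,0->4,1->2,1->3,1->4] -> levels [6 3 5 7 7]
Tank 1 first reaches <=4 at step 5

Answer: 5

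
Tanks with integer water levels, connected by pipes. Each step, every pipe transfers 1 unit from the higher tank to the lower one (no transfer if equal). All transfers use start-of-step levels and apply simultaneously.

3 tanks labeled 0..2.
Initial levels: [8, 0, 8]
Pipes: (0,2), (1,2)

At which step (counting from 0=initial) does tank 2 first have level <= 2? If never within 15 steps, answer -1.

Step 1: flows [0=2,2->1] -> levels [8 1 7]
Step 2: flows [0->2,2->1] -> levels [7 2 7]
Step 3: flows [0=2,2->1] -> levels [7 3 6]
Step 4: flows [0->2,2->1] -> levels [6 4 6]
Step 5: flows [0=2,2->1] -> levels [6 5 5]
Step 6: flows [0->2,1=2] -> levels [5 5 6]
Step 7: flows [2->0,2->1] -> levels [6 6 4]
Step 8: flows [0->2,1->2] -> levels [5 5 6]
  -> period-2 cycle (repeats step 6); tank 2 never drops to <=2
Tank 2 never reaches <=2 within 15 steps

Answer: -1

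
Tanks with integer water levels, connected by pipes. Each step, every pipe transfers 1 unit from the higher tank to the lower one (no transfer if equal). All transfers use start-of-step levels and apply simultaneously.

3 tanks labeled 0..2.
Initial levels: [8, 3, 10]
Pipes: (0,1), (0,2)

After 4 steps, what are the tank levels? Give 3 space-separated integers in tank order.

Answer: 7 7 7

Derivation:
Step 1: flows [0->1,2->0] -> levels [8 4 9]
Step 2: flows [0->1,2->0] -> levels [8 5 8]
Step 3: flows [0->1,0=2] -> levels [7 6 8]
Step 4: flows [0->1,2->0] -> levels [7 7 7]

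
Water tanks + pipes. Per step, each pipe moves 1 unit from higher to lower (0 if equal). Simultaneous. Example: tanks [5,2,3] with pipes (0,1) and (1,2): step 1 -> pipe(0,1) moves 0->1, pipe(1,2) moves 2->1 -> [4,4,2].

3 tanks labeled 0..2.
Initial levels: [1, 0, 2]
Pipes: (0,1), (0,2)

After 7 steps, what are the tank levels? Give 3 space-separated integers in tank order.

Step 1: flows [0->1,2->0] -> levels [1 1 1]
Step 2: flows [0=1,0=2] -> levels [1 1 1]
  -> stable; steps 3..7 unchanged -> [1 1 1]

Answer: 1 1 1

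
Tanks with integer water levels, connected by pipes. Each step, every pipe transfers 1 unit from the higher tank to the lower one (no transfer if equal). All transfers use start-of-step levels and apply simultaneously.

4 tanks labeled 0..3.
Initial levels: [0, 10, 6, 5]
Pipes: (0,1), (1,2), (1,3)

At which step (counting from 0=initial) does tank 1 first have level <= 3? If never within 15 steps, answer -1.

Step 1: flows [1->0,1->2,1->3] -> levels [1 7 7 6]
Step 2: flows [1->0,1=2,1->3] -> levels [2 5 7 7]
Step 3: flows [1->0,2->1,3->1] -> levels [3 6 6 6]
Step 4: flows [1->0,1=2,1=3] -> levels [4 5 6 6]
Step 5: flows [1->0,2->1,3->1] -> levels [5 6 5 5]
Step 6: flows [1->0,1->2,1->3] -> levels [6 3 6 6]
Tank 1 first reaches <=3 at step 6

Answer: 6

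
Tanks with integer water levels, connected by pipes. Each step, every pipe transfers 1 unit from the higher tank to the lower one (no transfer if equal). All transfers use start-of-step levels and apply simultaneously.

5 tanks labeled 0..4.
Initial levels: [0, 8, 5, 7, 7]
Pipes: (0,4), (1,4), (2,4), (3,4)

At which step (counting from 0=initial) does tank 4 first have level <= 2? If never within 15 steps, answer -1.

Answer: -1

Derivation:
Step 1: flows [4->0,1->4,4->2,3=4] -> levels [1 7 6 7 6]
Step 2: flows [4->0,1->4,2=4,3->4] -> levels [2 6 6 6 7]
Step 3: flows [4->0,4->1,4->2,4->3] -> levels [3 7 7 7 3]
Step 4: flows [0=4,1->4,2->4,3->4] -> levels [3 6 6 6 6]
Step 5: flows [4->0,1=4,2=4,3=4] -> levels [4 6 6 6 5]
Step 6: flows [4->0,1->4,2->4,3->4] -> levels [5 5 5 5 7]
Step 7: flows [4->0,4->1,4->2,4->3] -> levels [6 6 6 6 3]
Step 8: flows [0->4,1->4,2->4,3->4] -> levels [5 5 5 5 7]
  -> period-2 cycle (repeats step 6); tank 4 never drops to <=2
Tank 4 never reaches <=2 within 15 steps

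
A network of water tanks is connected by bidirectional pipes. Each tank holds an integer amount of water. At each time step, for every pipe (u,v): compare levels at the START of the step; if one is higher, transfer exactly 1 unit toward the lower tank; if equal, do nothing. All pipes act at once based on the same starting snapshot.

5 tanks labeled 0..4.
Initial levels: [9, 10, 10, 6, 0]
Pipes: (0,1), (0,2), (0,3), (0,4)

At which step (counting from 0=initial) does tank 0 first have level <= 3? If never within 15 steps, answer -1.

Step 1: flows [1->0,2->0,0->3,0->4] -> levels [9 9 9 7 1]
Step 2: flows [0=1,0=2,0->3,0->4] -> levels [7 9 9 8 2]
Step 3: flows [1->0,2->0,3->0,0->4] -> levels [9 8 8 7 3]
Step 4: flows [0->1,0->2,0->3,0->4] -> levels [5 9 9 8 4]
Step 5: flows [1->0,2->0,3->0,0->4] -> levels [7 8 8 7 5]
Step 6: flows [1->0,2->0,0=3,0->4] -> levels [8 7 7 7 6]
Step 7: flows [0->1,0->2,0->3,0->4] -> levels [4 8 8 8 7]
Step 8: flows [1->0,2->0,3->0,4->0] -> levels [8 7 7 7 6]
  -> period-2 cycle (repeats step 6); tank 0 never drops to <=3
Tank 0 never reaches <=3 within 15 steps

Answer: -1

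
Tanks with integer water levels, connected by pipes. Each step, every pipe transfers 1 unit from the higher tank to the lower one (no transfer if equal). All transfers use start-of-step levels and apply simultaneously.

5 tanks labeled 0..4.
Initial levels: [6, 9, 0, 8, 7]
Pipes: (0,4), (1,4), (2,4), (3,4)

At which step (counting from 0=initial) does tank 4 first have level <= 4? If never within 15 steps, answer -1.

Answer: 5

Derivation:
Step 1: flows [4->0,1->4,4->2,3->4] -> levels [7 8 1 7 7]
Step 2: flows [0=4,1->4,4->2,3=4] -> levels [7 7 2 7 7]
Step 3: flows [0=4,1=4,4->2,3=4] -> levels [7 7 3 7 6]
Step 4: flows [0->4,1->4,4->2,3->4] -> levels [6 6 4 6 8]
Step 5: flows [4->0,4->1,4->2,4->3] -> levels [7 7 5 7 4]
Tank 4 first reaches <=4 at step 5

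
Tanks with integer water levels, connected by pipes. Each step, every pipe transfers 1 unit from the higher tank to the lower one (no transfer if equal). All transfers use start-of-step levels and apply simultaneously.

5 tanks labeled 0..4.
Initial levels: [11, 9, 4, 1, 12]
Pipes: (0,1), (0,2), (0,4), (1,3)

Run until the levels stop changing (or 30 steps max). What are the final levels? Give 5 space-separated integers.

Answer: 6 8 8 6 9

Derivation:
Step 1: flows [0->1,0->2,4->0,1->3] -> levels [10 9 5 2 11]
Step 2: flows [0->1,0->2,4->0,1->3] -> levels [9 9 6 3 10]
Step 3: flows [0=1,0->2,4->0,1->3] -> levels [9 8 7 4 9]
Step 4: flows [0->1,0->2,0=4,1->3] -> levels [7 8 8 5 9]
Step 5: flows [1->0,2->0,4->0,1->3] -> levels [10 6 7 6 8]
Step 6: flows [0->1,0->2,0->4,1=3] -> levels [7 7 8 6 9]
Step 7: flows [0=1,2->0,4->0,1->3] -> levels [9 6 7 7 8]
Step 8: flows [0->1,0->2,0->4,3->1] -> levels [6 8 8 6 9]
Step 9: flows [1->0,2->0,4->0,1->3] -> levels [9 6 7 7 8]
  -> period-2 cycle: step 9 state = step 7 state; never stabilizes
  -> state at step 30: (30-7) mod 2 = 1, same as step 8 -> [6 8 8 6 9]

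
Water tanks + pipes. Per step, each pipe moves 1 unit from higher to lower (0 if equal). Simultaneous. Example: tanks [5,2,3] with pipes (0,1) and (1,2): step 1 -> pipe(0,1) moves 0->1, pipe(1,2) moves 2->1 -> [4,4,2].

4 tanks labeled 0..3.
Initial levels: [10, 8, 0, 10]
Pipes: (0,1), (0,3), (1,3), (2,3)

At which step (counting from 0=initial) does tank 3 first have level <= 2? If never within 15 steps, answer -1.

Step 1: flows [0->1,0=3,3->1,3->2] -> levels [9 10 1 8]
Step 2: flows [1->0,0->3,1->3,3->2] -> levels [9 8 2 9]
Step 3: flows [0->1,0=3,3->1,3->2] -> levels [8 10 3 7]
Step 4: flows [1->0,0->3,1->3,3->2] -> levels [8 8 4 8]
Step 5: flows [0=1,0=3,1=3,3->2] -> levels [8 8 5 7]
Step 6: flows [0=1,0->3,1->3,3->2] -> levels [7 7 6 8]
Step 7: flows [0=1,3->0,3->1,3->2] -> levels [8 8 7 5]
Step 8: flows [0=1,0->3,1->3,2->3] -> levels [7 7 6 8]
  -> period-2 cycle (repeats step 6); tank 3 never drops to <=2
Tank 3 never reaches <=2 within 15 steps

Answer: -1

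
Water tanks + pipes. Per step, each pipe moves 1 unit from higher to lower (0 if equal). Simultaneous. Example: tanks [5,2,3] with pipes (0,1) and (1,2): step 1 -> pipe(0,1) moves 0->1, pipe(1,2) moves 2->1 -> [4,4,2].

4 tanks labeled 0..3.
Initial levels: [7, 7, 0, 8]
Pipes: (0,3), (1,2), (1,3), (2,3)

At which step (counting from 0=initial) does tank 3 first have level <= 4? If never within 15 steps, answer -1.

Answer: 5

Derivation:
Step 1: flows [3->0,1->2,3->1,3->2] -> levels [8 7 2 5]
Step 2: flows [0->3,1->2,1->3,3->2] -> levels [7 5 4 6]
Step 3: flows [0->3,1->2,3->1,3->2] -> levels [6 5 6 5]
Step 4: flows [0->3,2->1,1=3,2->3] -> levels [5 6 4 7]
Step 5: flows [3->0,1->2,3->1,3->2] -> levels [6 6 6 4]
Tank 3 first reaches <=4 at step 5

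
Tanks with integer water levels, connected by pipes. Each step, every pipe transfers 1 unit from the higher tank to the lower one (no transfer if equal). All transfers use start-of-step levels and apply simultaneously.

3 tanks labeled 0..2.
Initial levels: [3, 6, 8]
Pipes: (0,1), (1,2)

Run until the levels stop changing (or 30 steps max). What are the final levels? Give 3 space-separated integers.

Answer: 5 7 5

Derivation:
Step 1: flows [1->0,2->1] -> levels [4 6 7]
Step 2: flows [1->0,2->1] -> levels [5 6 6]
Step 3: flows [1->0,1=2] -> levels [6 5 6]
Step 4: flows [0->1,2->1] -> levels [5 7 5]
Step 5: flows [1->0,1->2] -> levels [6 5 6]
  -> period-2 cycle: step 5 state = step 3 state; never stabilizes
  -> state at step 30: (30-3) mod 2 = 1, same as step 4 -> [5 7 5]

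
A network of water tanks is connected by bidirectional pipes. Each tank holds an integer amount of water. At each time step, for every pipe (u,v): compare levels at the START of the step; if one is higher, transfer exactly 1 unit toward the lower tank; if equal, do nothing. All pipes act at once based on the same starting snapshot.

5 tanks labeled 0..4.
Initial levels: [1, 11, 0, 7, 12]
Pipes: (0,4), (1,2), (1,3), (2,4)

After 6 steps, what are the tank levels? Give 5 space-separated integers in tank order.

Step 1: flows [4->0,1->2,1->3,4->2] -> levels [2 9 2 8 10]
Step 2: flows [4->0,1->2,1->3,4->2] -> levels [3 7 4 9 8]
Step 3: flows [4->0,1->2,3->1,4->2] -> levels [4 7 6 8 6]
Step 4: flows [4->0,1->2,3->1,2=4] -> levels [5 7 7 7 5]
Step 5: flows [0=4,1=2,1=3,2->4] -> levels [5 7 6 7 6]
Step 6: flows [4->0,1->2,1=3,2=4] -> levels [6 6 7 7 5]

Answer: 6 6 7 7 5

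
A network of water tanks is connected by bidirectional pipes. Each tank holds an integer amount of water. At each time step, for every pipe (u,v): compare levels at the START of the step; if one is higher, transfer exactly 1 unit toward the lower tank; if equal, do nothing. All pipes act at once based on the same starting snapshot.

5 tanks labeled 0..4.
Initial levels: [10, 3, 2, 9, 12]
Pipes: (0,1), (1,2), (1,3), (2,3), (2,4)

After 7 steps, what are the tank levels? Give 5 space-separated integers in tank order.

Step 1: flows [0->1,1->2,3->1,3->2,4->2] -> levels [9 4 5 7 11]
Step 2: flows [0->1,2->1,3->1,3->2,4->2] -> levels [8 7 6 5 10]
Step 3: flows [0->1,1->2,1->3,2->3,4->2] -> levels [7 6 7 7 9]
Step 4: flows [0->1,2->1,3->1,2=3,4->2] -> levels [6 9 7 6 8]
Step 5: flows [1->0,1->2,1->3,2->3,4->2] -> levels [7 6 8 8 7]
Step 6: flows [0->1,2->1,3->1,2=3,2->4] -> levels [6 9 6 7 8]
Step 7: flows [1->0,1->2,1->3,3->2,4->2] -> levels [7 6 9 7 7]

Answer: 7 6 9 7 7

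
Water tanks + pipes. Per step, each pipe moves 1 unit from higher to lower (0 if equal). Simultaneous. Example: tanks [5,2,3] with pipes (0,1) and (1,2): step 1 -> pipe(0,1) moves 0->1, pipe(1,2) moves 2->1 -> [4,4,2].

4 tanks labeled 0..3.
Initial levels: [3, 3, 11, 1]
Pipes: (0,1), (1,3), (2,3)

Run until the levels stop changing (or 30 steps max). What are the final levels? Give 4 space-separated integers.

Answer: 5 3 4 6

Derivation:
Step 1: flows [0=1,1->3,2->3] -> levels [3 2 10 3]
Step 2: flows [0->1,3->1,2->3] -> levels [2 4 9 3]
Step 3: flows [1->0,1->3,2->3] -> levels [3 2 8 5]
Step 4: flows [0->1,3->1,2->3] -> levels [2 4 7 5]
Step 5: flows [1->0,3->1,2->3] -> levels [3 4 6 5]
Step 6: flows [1->0,3->1,2->3] -> levels [4 4 5 5]
Step 7: flows [0=1,3->1,2=3] -> levels [4 5 5 4]
Step 8: flows [1->0,1->3,2->3] -> levels [5 3 4 6]
Step 9: flows [0->1,3->1,3->2] -> levels [4 5 5 4]
  -> period-2 cycle: step 9 state = step 7 state; never stabilizes
  -> state at step 30: (30-7) mod 2 = 1, same as step 8 -> [5 3 4 6]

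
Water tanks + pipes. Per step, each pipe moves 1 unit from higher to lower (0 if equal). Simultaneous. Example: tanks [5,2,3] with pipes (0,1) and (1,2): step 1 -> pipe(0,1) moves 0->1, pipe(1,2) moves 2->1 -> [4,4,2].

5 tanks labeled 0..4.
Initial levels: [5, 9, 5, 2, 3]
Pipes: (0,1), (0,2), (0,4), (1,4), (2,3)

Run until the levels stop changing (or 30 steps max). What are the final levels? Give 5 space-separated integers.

Answer: 6 4 4 5 5

Derivation:
Step 1: flows [1->0,0=2,0->4,1->4,2->3] -> levels [5 7 4 3 5]
Step 2: flows [1->0,0->2,0=4,1->4,2->3] -> levels [5 5 4 4 6]
Step 3: flows [0=1,0->2,4->0,4->1,2=3] -> levels [5 6 5 4 4]
Step 4: flows [1->0,0=2,0->4,1->4,2->3] -> levels [5 4 4 5 6]
Step 5: flows [0->1,0->2,4->0,4->1,3->2] -> levels [4 6 6 4 4]
Step 6: flows [1->0,2->0,0=4,1->4,2->3] -> levels [6 4 4 5 5]
Step 7: flows [0->1,0->2,0->4,4->1,3->2] -> levels [3 6 6 4 5]
Step 8: flows [1->0,2->0,4->0,1->4,2->3] -> levels [6 4 4 5 5]
  -> period-2 cycle: step 8 state = step 6 state; never stabilizes
  -> state at step 30: (30-6) mod 2 = 0, same as step 6 -> [6 4 4 5 5]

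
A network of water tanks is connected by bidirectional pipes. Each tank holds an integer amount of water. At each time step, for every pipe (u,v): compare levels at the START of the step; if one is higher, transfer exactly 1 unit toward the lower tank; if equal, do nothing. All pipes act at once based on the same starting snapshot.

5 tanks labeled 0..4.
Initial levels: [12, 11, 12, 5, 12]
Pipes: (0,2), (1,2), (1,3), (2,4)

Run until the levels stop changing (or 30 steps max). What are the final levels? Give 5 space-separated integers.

Step 1: flows [0=2,2->1,1->3,2=4] -> levels [12 11 11 6 12]
Step 2: flows [0->2,1=2,1->3,4->2] -> levels [11 10 13 7 11]
Step 3: flows [2->0,2->1,1->3,2->4] -> levels [12 10 10 8 12]
Step 4: flows [0->2,1=2,1->3,4->2] -> levels [11 9 12 9 11]
Step 5: flows [2->0,2->1,1=3,2->4] -> levels [12 10 9 9 12]
Step 6: flows [0->2,1->2,1->3,4->2] -> levels [11 8 12 10 11]
Step 7: flows [2->0,2->1,3->1,2->4] -> levels [12 10 9 9 12]
  -> period-2 cycle: step 7 state = step 5 state; never stabilizes
  -> state at step 30: (30-5) mod 2 = 1, same as step 6 -> [11 8 12 10 11]

Answer: 11 8 12 10 11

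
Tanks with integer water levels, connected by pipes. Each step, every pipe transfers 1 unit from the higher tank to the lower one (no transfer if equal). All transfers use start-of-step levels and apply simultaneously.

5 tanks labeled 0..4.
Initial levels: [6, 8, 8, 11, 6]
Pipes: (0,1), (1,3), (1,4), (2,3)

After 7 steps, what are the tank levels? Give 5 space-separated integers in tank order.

Answer: 8 6 8 9 8

Derivation:
Step 1: flows [1->0,3->1,1->4,3->2] -> levels [7 7 9 9 7]
Step 2: flows [0=1,3->1,1=4,2=3] -> levels [7 8 9 8 7]
Step 3: flows [1->0,1=3,1->4,2->3] -> levels [8 6 8 9 8]
Step 4: flows [0->1,3->1,4->1,3->2] -> levels [7 9 9 7 7]
Step 5: flows [1->0,1->3,1->4,2->3] -> levels [8 6 8 9 8]
  -> period-2 cycle: step 5 state = step 3 state
  -> state at step 7: (7-3) mod 2 = 0, same as step 3 -> [8 6 8 9 8]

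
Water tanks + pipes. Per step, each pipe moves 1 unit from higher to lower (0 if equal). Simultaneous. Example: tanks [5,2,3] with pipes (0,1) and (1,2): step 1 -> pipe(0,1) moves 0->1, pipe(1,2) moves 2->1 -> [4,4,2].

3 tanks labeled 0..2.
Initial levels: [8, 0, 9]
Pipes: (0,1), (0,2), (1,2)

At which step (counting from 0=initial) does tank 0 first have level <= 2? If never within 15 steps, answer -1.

Step 1: flows [0->1,2->0,2->1] -> levels [8 2 7]
Step 2: flows [0->1,0->2,2->1] -> levels [6 4 7]
Step 3: flows [0->1,2->0,2->1] -> levels [6 6 5]
Step 4: flows [0=1,0->2,1->2] -> levels [5 5 7]
Step 5: flows [0=1,2->0,2->1] -> levels [6 6 5]
  -> period-2 cycle (repeats step 3); tank 0 never drops to <=2
Tank 0 never reaches <=2 within 15 steps

Answer: -1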